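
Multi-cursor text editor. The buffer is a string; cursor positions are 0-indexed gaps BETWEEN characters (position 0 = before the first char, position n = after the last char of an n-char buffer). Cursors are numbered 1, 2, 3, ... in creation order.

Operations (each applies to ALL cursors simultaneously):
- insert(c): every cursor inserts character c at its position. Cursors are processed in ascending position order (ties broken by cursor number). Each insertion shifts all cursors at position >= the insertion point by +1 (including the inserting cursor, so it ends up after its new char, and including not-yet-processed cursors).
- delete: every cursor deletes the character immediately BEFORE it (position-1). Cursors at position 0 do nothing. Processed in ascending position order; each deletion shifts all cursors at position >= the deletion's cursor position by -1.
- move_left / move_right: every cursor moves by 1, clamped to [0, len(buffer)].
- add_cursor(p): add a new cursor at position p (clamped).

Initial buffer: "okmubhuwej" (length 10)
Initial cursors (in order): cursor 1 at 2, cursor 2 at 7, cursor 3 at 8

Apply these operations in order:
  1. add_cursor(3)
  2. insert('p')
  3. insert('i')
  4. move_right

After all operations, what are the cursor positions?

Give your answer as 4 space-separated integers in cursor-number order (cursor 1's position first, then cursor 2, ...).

After op 1 (add_cursor(3)): buffer="okmubhuwej" (len 10), cursors c1@2 c4@3 c2@7 c3@8, authorship ..........
After op 2 (insert('p')): buffer="okpmpubhupwpej" (len 14), cursors c1@3 c4@5 c2@10 c3@12, authorship ..1.4....2.3..
After op 3 (insert('i')): buffer="okpimpiubhupiwpiej" (len 18), cursors c1@4 c4@7 c2@13 c3@16, authorship ..11.44....22.33..
After op 4 (move_right): buffer="okpimpiubhupiwpiej" (len 18), cursors c1@5 c4@8 c2@14 c3@17, authorship ..11.44....22.33..

Answer: 5 14 17 8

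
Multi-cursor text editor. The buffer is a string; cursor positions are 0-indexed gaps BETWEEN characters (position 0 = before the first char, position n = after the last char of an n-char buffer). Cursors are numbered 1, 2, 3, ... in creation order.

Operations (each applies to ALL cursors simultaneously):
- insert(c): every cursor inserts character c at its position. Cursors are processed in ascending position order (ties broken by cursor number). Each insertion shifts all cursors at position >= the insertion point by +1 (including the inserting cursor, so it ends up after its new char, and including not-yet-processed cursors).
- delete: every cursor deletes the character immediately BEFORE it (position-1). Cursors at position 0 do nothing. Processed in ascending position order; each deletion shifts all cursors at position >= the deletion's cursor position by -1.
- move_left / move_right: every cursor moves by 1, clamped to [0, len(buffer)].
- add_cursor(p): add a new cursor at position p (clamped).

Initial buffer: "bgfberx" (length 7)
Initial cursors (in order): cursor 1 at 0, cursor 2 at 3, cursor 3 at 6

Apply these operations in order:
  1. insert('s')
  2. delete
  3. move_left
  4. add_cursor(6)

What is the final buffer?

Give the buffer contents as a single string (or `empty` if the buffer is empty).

Answer: bgfberx

Derivation:
After op 1 (insert('s')): buffer="sbgfsbersx" (len 10), cursors c1@1 c2@5 c3@9, authorship 1...2...3.
After op 2 (delete): buffer="bgfberx" (len 7), cursors c1@0 c2@3 c3@6, authorship .......
After op 3 (move_left): buffer="bgfberx" (len 7), cursors c1@0 c2@2 c3@5, authorship .......
After op 4 (add_cursor(6)): buffer="bgfberx" (len 7), cursors c1@0 c2@2 c3@5 c4@6, authorship .......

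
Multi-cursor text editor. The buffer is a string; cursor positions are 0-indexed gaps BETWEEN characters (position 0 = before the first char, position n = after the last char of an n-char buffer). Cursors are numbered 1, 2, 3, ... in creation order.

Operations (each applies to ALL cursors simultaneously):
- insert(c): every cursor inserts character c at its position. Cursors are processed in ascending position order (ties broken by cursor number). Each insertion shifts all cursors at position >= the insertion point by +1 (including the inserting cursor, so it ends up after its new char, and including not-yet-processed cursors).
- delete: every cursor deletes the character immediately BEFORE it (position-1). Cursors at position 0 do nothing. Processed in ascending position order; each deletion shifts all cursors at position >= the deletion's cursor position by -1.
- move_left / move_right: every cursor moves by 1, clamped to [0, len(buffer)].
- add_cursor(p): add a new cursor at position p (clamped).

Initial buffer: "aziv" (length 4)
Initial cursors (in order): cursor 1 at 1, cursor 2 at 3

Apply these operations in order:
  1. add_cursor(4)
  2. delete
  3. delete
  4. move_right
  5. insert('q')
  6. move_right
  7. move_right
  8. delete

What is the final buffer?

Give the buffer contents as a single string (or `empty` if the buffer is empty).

Answer: empty

Derivation:
After op 1 (add_cursor(4)): buffer="aziv" (len 4), cursors c1@1 c2@3 c3@4, authorship ....
After op 2 (delete): buffer="z" (len 1), cursors c1@0 c2@1 c3@1, authorship .
After op 3 (delete): buffer="" (len 0), cursors c1@0 c2@0 c3@0, authorship 
After op 4 (move_right): buffer="" (len 0), cursors c1@0 c2@0 c3@0, authorship 
After op 5 (insert('q')): buffer="qqq" (len 3), cursors c1@3 c2@3 c3@3, authorship 123
After op 6 (move_right): buffer="qqq" (len 3), cursors c1@3 c2@3 c3@3, authorship 123
After op 7 (move_right): buffer="qqq" (len 3), cursors c1@3 c2@3 c3@3, authorship 123
After op 8 (delete): buffer="" (len 0), cursors c1@0 c2@0 c3@0, authorship 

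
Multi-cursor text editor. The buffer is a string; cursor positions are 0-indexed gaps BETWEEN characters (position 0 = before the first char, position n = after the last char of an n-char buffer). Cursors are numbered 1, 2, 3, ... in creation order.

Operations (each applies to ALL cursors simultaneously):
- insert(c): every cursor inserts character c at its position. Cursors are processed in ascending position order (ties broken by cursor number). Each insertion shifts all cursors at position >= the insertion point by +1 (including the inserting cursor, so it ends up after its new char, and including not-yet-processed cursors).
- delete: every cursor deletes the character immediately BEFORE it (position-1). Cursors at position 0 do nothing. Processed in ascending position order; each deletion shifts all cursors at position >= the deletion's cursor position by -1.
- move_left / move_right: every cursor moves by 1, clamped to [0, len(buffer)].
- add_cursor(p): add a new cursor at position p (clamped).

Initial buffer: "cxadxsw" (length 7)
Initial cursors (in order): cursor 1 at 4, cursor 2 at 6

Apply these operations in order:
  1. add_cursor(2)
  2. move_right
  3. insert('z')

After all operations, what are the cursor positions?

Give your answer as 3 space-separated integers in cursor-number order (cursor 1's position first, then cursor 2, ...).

Answer: 7 10 4

Derivation:
After op 1 (add_cursor(2)): buffer="cxadxsw" (len 7), cursors c3@2 c1@4 c2@6, authorship .......
After op 2 (move_right): buffer="cxadxsw" (len 7), cursors c3@3 c1@5 c2@7, authorship .......
After op 3 (insert('z')): buffer="cxazdxzswz" (len 10), cursors c3@4 c1@7 c2@10, authorship ...3..1..2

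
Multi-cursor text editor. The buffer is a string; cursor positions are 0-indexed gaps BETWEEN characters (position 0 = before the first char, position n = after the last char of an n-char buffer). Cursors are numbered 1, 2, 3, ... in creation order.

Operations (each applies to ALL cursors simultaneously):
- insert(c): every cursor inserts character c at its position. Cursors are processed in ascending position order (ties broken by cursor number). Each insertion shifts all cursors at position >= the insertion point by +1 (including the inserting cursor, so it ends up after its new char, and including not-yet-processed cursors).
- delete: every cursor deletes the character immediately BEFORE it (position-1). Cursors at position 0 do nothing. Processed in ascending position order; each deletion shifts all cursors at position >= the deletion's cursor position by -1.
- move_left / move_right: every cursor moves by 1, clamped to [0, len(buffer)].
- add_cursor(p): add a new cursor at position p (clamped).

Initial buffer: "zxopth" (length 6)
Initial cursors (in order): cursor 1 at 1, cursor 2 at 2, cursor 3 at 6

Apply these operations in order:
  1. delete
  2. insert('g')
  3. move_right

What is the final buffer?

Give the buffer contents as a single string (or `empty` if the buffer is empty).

Answer: ggoptg

Derivation:
After op 1 (delete): buffer="opt" (len 3), cursors c1@0 c2@0 c3@3, authorship ...
After op 2 (insert('g')): buffer="ggoptg" (len 6), cursors c1@2 c2@2 c3@6, authorship 12...3
After op 3 (move_right): buffer="ggoptg" (len 6), cursors c1@3 c2@3 c3@6, authorship 12...3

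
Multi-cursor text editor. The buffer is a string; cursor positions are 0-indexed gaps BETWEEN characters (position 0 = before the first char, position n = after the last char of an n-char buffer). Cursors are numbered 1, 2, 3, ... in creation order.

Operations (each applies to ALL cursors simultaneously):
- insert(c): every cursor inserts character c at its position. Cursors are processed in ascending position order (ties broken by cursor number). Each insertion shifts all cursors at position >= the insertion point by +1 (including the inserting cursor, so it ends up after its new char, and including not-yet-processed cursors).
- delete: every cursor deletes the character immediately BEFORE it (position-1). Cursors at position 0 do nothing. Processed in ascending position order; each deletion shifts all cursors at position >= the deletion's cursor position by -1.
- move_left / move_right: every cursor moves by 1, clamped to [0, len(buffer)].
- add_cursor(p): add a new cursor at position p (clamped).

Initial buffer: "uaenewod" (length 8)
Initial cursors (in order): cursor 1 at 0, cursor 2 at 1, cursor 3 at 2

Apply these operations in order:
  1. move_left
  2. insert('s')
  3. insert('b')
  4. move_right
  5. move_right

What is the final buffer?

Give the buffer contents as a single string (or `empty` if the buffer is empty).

After op 1 (move_left): buffer="uaenewod" (len 8), cursors c1@0 c2@0 c3@1, authorship ........
After op 2 (insert('s')): buffer="ssusaenewod" (len 11), cursors c1@2 c2@2 c3@4, authorship 12.3.......
After op 3 (insert('b')): buffer="ssbbusbaenewod" (len 14), cursors c1@4 c2@4 c3@7, authorship 1212.33.......
After op 4 (move_right): buffer="ssbbusbaenewod" (len 14), cursors c1@5 c2@5 c3@8, authorship 1212.33.......
After op 5 (move_right): buffer="ssbbusbaenewod" (len 14), cursors c1@6 c2@6 c3@9, authorship 1212.33.......

Answer: ssbbusbaenewod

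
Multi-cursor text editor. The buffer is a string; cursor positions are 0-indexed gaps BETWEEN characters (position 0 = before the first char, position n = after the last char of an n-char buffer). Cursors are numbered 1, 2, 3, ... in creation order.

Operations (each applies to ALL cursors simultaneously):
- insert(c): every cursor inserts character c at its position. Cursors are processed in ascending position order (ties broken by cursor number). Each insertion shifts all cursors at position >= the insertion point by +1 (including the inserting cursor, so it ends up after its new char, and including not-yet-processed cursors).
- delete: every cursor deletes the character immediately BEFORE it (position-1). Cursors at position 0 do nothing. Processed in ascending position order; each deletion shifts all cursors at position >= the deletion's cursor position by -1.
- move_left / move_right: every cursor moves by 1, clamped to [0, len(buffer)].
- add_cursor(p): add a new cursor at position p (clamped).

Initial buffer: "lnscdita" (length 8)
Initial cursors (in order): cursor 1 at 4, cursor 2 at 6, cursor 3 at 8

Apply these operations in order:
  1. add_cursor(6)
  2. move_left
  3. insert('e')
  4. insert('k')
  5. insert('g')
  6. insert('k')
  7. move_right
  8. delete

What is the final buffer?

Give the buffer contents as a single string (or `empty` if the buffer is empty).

Answer: lnsekgkdeekkggktekgk

Derivation:
After op 1 (add_cursor(6)): buffer="lnscdita" (len 8), cursors c1@4 c2@6 c4@6 c3@8, authorship ........
After op 2 (move_left): buffer="lnscdita" (len 8), cursors c1@3 c2@5 c4@5 c3@7, authorship ........
After op 3 (insert('e')): buffer="lnsecdeeitea" (len 12), cursors c1@4 c2@8 c4@8 c3@11, authorship ...1..24..3.
After op 4 (insert('k')): buffer="lnsekcdeekkiteka" (len 16), cursors c1@5 c2@11 c4@11 c3@15, authorship ...11..2424..33.
After op 5 (insert('g')): buffer="lnsekgcdeekkggitekga" (len 20), cursors c1@6 c2@14 c4@14 c3@19, authorship ...111..242424..333.
After op 6 (insert('k')): buffer="lnsekgkcdeekkggkkitekgka" (len 24), cursors c1@7 c2@17 c4@17 c3@23, authorship ...1111..24242424..3333.
After op 7 (move_right): buffer="lnsekgkcdeekkggkkitekgka" (len 24), cursors c1@8 c2@18 c4@18 c3@24, authorship ...1111..24242424..3333.
After op 8 (delete): buffer="lnsekgkdeekkggktekgk" (len 20), cursors c1@7 c2@15 c4@15 c3@20, authorship ...1111.2424242.3333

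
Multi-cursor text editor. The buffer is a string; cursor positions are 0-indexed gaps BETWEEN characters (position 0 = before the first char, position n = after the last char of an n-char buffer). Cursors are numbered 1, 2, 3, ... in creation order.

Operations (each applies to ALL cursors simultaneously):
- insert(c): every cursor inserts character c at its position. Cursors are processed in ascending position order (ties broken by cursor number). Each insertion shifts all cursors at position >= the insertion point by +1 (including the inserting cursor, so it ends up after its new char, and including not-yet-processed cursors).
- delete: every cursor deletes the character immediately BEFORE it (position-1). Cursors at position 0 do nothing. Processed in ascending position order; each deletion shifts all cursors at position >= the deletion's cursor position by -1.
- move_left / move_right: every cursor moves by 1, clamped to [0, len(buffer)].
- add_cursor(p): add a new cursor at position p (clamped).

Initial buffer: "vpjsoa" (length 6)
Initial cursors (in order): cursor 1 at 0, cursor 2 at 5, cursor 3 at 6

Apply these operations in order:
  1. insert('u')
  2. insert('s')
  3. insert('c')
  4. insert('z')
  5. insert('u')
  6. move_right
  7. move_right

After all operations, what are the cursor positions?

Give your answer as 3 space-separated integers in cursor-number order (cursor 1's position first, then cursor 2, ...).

Answer: 7 17 21

Derivation:
After op 1 (insert('u')): buffer="uvpjsouau" (len 9), cursors c1@1 c2@7 c3@9, authorship 1.....2.3
After op 2 (insert('s')): buffer="usvpjsousaus" (len 12), cursors c1@2 c2@9 c3@12, authorship 11.....22.33
After op 3 (insert('c')): buffer="uscvpjsouscausc" (len 15), cursors c1@3 c2@11 c3@15, authorship 111.....222.333
After op 4 (insert('z')): buffer="usczvpjsousczauscz" (len 18), cursors c1@4 c2@13 c3@18, authorship 1111.....2222.3333
After op 5 (insert('u')): buffer="usczuvpjsousczuausczu" (len 21), cursors c1@5 c2@15 c3@21, authorship 11111.....22222.33333
After op 6 (move_right): buffer="usczuvpjsousczuausczu" (len 21), cursors c1@6 c2@16 c3@21, authorship 11111.....22222.33333
After op 7 (move_right): buffer="usczuvpjsousczuausczu" (len 21), cursors c1@7 c2@17 c3@21, authorship 11111.....22222.33333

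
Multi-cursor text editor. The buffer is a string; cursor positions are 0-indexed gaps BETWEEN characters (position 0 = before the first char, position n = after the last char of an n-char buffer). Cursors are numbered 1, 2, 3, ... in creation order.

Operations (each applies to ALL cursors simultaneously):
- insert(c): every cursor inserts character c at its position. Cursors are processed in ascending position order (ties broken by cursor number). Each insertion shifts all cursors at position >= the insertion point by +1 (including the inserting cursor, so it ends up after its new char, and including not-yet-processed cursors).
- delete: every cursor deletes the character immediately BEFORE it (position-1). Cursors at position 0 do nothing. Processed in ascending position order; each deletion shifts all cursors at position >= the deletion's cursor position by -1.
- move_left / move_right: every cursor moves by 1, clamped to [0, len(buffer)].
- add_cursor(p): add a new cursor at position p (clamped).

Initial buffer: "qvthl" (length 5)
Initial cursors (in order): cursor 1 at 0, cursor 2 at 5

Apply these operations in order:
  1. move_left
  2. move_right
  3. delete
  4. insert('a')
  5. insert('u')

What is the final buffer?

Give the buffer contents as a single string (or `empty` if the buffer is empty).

After op 1 (move_left): buffer="qvthl" (len 5), cursors c1@0 c2@4, authorship .....
After op 2 (move_right): buffer="qvthl" (len 5), cursors c1@1 c2@5, authorship .....
After op 3 (delete): buffer="vth" (len 3), cursors c1@0 c2@3, authorship ...
After op 4 (insert('a')): buffer="avtha" (len 5), cursors c1@1 c2@5, authorship 1...2
After op 5 (insert('u')): buffer="auvthau" (len 7), cursors c1@2 c2@7, authorship 11...22

Answer: auvthau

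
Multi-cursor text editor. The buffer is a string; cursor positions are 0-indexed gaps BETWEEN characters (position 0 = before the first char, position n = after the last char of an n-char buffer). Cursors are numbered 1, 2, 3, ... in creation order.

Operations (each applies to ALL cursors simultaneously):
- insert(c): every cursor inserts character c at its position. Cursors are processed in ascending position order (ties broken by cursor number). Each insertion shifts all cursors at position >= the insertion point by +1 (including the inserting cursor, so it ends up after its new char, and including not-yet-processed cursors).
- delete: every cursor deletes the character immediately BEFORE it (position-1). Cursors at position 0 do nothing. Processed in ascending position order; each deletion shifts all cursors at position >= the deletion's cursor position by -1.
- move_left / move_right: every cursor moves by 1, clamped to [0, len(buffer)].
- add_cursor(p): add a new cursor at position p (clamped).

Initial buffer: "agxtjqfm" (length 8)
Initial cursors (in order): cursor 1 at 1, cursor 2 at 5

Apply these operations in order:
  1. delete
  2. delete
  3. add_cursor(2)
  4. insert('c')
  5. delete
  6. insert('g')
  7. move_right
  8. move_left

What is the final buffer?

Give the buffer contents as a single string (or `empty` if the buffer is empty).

Answer: ggxggqfm

Derivation:
After op 1 (delete): buffer="gxtqfm" (len 6), cursors c1@0 c2@3, authorship ......
After op 2 (delete): buffer="gxqfm" (len 5), cursors c1@0 c2@2, authorship .....
After op 3 (add_cursor(2)): buffer="gxqfm" (len 5), cursors c1@0 c2@2 c3@2, authorship .....
After op 4 (insert('c')): buffer="cgxccqfm" (len 8), cursors c1@1 c2@5 c3@5, authorship 1..23...
After op 5 (delete): buffer="gxqfm" (len 5), cursors c1@0 c2@2 c3@2, authorship .....
After op 6 (insert('g')): buffer="ggxggqfm" (len 8), cursors c1@1 c2@5 c3@5, authorship 1..23...
After op 7 (move_right): buffer="ggxggqfm" (len 8), cursors c1@2 c2@6 c3@6, authorship 1..23...
After op 8 (move_left): buffer="ggxggqfm" (len 8), cursors c1@1 c2@5 c3@5, authorship 1..23...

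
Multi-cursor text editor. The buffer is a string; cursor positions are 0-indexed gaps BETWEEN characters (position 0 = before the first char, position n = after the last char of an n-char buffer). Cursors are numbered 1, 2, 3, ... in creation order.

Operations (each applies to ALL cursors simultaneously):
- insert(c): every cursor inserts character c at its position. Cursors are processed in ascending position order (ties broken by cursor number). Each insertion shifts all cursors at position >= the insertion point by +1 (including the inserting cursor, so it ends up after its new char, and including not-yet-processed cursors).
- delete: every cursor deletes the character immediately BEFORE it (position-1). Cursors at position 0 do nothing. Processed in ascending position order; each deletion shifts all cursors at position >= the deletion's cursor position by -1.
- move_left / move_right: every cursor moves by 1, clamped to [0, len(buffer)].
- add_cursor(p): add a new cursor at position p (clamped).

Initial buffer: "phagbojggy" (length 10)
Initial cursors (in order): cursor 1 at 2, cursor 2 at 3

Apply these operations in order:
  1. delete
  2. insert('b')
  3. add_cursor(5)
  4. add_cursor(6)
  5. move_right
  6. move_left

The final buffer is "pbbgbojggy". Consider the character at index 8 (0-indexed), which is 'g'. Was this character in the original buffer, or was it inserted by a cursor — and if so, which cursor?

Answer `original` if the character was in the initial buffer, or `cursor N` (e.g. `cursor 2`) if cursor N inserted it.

After op 1 (delete): buffer="pgbojggy" (len 8), cursors c1@1 c2@1, authorship ........
After op 2 (insert('b')): buffer="pbbgbojggy" (len 10), cursors c1@3 c2@3, authorship .12.......
After op 3 (add_cursor(5)): buffer="pbbgbojggy" (len 10), cursors c1@3 c2@3 c3@5, authorship .12.......
After op 4 (add_cursor(6)): buffer="pbbgbojggy" (len 10), cursors c1@3 c2@3 c3@5 c4@6, authorship .12.......
After op 5 (move_right): buffer="pbbgbojggy" (len 10), cursors c1@4 c2@4 c3@6 c4@7, authorship .12.......
After op 6 (move_left): buffer="pbbgbojggy" (len 10), cursors c1@3 c2@3 c3@5 c4@6, authorship .12.......
Authorship (.=original, N=cursor N): . 1 2 . . . . . . .
Index 8: author = original

Answer: original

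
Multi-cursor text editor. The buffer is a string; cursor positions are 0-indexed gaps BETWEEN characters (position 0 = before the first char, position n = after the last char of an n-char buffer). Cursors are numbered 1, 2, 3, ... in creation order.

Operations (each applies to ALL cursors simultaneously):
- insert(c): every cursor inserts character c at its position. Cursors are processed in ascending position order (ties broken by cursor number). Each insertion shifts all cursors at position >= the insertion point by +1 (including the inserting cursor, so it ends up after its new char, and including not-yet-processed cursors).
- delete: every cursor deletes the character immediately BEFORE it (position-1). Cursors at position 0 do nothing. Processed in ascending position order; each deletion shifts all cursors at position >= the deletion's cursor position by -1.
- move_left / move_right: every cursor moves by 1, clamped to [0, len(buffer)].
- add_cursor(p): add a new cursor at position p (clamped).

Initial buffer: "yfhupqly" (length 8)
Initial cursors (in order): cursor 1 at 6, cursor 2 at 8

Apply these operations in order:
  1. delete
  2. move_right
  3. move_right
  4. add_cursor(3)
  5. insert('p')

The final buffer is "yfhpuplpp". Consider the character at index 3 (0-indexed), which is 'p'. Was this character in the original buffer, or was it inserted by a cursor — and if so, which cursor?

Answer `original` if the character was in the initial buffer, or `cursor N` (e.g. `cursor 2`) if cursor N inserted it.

After op 1 (delete): buffer="yfhupl" (len 6), cursors c1@5 c2@6, authorship ......
After op 2 (move_right): buffer="yfhupl" (len 6), cursors c1@6 c2@6, authorship ......
After op 3 (move_right): buffer="yfhupl" (len 6), cursors c1@6 c2@6, authorship ......
After op 4 (add_cursor(3)): buffer="yfhupl" (len 6), cursors c3@3 c1@6 c2@6, authorship ......
After op 5 (insert('p')): buffer="yfhpuplpp" (len 9), cursors c3@4 c1@9 c2@9, authorship ...3...12
Authorship (.=original, N=cursor N): . . . 3 . . . 1 2
Index 3: author = 3

Answer: cursor 3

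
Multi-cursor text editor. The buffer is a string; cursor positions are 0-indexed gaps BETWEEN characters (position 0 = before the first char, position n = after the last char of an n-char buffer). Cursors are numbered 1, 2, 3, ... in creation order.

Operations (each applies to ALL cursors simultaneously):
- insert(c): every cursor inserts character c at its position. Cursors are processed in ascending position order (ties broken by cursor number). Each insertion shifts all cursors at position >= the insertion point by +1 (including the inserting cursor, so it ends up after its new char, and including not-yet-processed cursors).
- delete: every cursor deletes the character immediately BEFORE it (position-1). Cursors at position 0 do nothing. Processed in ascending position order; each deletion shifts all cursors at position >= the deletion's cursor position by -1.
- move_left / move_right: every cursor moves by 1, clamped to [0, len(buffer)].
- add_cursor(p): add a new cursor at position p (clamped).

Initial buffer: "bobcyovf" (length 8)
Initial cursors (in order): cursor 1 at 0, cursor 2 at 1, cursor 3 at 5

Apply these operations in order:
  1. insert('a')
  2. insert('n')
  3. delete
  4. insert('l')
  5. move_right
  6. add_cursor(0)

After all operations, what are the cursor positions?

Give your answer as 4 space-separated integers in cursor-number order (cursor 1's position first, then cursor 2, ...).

After op 1 (insert('a')): buffer="abaobcyaovf" (len 11), cursors c1@1 c2@3 c3@8, authorship 1.2....3...
After op 2 (insert('n')): buffer="anbanobcyanovf" (len 14), cursors c1@2 c2@5 c3@11, authorship 11.22....33...
After op 3 (delete): buffer="abaobcyaovf" (len 11), cursors c1@1 c2@3 c3@8, authorship 1.2....3...
After op 4 (insert('l')): buffer="albalobcyalovf" (len 14), cursors c1@2 c2@5 c3@11, authorship 11.22....33...
After op 5 (move_right): buffer="albalobcyalovf" (len 14), cursors c1@3 c2@6 c3@12, authorship 11.22....33...
After op 6 (add_cursor(0)): buffer="albalobcyalovf" (len 14), cursors c4@0 c1@3 c2@6 c3@12, authorship 11.22....33...

Answer: 3 6 12 0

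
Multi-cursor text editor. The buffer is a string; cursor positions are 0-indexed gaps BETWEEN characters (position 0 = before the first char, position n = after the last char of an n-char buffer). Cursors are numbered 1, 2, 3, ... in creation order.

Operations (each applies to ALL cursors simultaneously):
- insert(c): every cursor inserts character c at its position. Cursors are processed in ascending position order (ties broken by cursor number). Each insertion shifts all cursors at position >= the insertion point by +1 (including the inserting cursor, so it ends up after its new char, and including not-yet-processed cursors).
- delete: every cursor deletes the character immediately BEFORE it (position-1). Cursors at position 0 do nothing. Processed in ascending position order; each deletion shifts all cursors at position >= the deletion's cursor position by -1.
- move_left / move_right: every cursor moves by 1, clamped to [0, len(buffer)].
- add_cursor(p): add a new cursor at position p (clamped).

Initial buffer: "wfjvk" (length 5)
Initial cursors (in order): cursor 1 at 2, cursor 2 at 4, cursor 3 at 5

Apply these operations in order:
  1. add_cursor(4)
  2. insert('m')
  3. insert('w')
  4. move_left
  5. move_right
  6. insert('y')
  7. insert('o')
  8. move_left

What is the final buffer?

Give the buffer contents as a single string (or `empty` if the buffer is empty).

Answer: wfmwyojvmmwwyyookmwyo

Derivation:
After op 1 (add_cursor(4)): buffer="wfjvk" (len 5), cursors c1@2 c2@4 c4@4 c3@5, authorship .....
After op 2 (insert('m')): buffer="wfmjvmmkm" (len 9), cursors c1@3 c2@7 c4@7 c3@9, authorship ..1..24.3
After op 3 (insert('w')): buffer="wfmwjvmmwwkmw" (len 13), cursors c1@4 c2@10 c4@10 c3@13, authorship ..11..2424.33
After op 4 (move_left): buffer="wfmwjvmmwwkmw" (len 13), cursors c1@3 c2@9 c4@9 c3@12, authorship ..11..2424.33
After op 5 (move_right): buffer="wfmwjvmmwwkmw" (len 13), cursors c1@4 c2@10 c4@10 c3@13, authorship ..11..2424.33
After op 6 (insert('y')): buffer="wfmwyjvmmwwyykmwy" (len 17), cursors c1@5 c2@13 c4@13 c3@17, authorship ..111..242424.333
After op 7 (insert('o')): buffer="wfmwyojvmmwwyyookmwyo" (len 21), cursors c1@6 c2@16 c4@16 c3@21, authorship ..1111..24242424.3333
After op 8 (move_left): buffer="wfmwyojvmmwwyyookmwyo" (len 21), cursors c1@5 c2@15 c4@15 c3@20, authorship ..1111..24242424.3333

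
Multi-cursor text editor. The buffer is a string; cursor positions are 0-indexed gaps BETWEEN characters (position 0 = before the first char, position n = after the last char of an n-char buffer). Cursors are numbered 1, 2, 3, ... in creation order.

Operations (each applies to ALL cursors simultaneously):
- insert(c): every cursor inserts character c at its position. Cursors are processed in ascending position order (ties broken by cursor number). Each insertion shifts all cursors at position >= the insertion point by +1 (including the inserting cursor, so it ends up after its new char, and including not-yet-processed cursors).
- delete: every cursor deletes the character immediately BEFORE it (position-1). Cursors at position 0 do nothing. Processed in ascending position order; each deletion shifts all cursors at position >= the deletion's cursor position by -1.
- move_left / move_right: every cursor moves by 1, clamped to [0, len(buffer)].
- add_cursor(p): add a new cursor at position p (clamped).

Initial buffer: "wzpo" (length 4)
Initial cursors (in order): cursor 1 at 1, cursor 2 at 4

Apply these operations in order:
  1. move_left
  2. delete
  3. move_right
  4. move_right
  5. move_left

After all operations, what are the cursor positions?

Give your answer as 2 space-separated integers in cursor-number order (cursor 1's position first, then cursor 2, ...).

Answer: 1 2

Derivation:
After op 1 (move_left): buffer="wzpo" (len 4), cursors c1@0 c2@3, authorship ....
After op 2 (delete): buffer="wzo" (len 3), cursors c1@0 c2@2, authorship ...
After op 3 (move_right): buffer="wzo" (len 3), cursors c1@1 c2@3, authorship ...
After op 4 (move_right): buffer="wzo" (len 3), cursors c1@2 c2@3, authorship ...
After op 5 (move_left): buffer="wzo" (len 3), cursors c1@1 c2@2, authorship ...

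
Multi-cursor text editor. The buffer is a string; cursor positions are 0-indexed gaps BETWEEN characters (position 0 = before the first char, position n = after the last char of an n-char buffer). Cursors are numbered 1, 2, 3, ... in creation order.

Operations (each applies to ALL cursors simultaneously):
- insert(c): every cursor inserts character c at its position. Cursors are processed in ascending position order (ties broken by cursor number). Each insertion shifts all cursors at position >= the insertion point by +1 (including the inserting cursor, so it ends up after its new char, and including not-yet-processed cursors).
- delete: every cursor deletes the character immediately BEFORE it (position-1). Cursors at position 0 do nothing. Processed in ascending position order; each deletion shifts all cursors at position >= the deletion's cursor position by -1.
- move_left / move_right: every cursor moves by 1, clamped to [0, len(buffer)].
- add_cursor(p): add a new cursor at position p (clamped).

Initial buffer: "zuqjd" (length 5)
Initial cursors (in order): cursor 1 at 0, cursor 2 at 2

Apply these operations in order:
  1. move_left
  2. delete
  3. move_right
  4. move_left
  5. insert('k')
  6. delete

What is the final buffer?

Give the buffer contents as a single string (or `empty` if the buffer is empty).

After op 1 (move_left): buffer="zuqjd" (len 5), cursors c1@0 c2@1, authorship .....
After op 2 (delete): buffer="uqjd" (len 4), cursors c1@0 c2@0, authorship ....
After op 3 (move_right): buffer="uqjd" (len 4), cursors c1@1 c2@1, authorship ....
After op 4 (move_left): buffer="uqjd" (len 4), cursors c1@0 c2@0, authorship ....
After op 5 (insert('k')): buffer="kkuqjd" (len 6), cursors c1@2 c2@2, authorship 12....
After op 6 (delete): buffer="uqjd" (len 4), cursors c1@0 c2@0, authorship ....

Answer: uqjd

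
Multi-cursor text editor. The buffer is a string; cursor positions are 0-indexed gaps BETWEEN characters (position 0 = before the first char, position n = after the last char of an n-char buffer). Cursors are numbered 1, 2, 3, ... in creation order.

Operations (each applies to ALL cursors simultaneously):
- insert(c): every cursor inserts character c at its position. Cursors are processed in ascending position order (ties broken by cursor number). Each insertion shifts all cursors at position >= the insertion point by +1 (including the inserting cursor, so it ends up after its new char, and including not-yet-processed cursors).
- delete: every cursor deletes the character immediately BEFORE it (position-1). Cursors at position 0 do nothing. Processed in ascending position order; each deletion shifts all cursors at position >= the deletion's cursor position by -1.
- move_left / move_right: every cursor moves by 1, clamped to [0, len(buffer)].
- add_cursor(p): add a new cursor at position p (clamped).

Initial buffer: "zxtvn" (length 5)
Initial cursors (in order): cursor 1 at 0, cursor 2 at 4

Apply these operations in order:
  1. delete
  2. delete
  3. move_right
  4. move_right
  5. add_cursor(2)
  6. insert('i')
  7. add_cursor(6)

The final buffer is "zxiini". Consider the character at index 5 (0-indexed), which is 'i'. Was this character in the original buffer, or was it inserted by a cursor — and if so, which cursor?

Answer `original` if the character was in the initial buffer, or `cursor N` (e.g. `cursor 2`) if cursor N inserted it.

After op 1 (delete): buffer="zxtn" (len 4), cursors c1@0 c2@3, authorship ....
After op 2 (delete): buffer="zxn" (len 3), cursors c1@0 c2@2, authorship ...
After op 3 (move_right): buffer="zxn" (len 3), cursors c1@1 c2@3, authorship ...
After op 4 (move_right): buffer="zxn" (len 3), cursors c1@2 c2@3, authorship ...
After op 5 (add_cursor(2)): buffer="zxn" (len 3), cursors c1@2 c3@2 c2@3, authorship ...
After op 6 (insert('i')): buffer="zxiini" (len 6), cursors c1@4 c3@4 c2@6, authorship ..13.2
After op 7 (add_cursor(6)): buffer="zxiini" (len 6), cursors c1@4 c3@4 c2@6 c4@6, authorship ..13.2
Authorship (.=original, N=cursor N): . . 1 3 . 2
Index 5: author = 2

Answer: cursor 2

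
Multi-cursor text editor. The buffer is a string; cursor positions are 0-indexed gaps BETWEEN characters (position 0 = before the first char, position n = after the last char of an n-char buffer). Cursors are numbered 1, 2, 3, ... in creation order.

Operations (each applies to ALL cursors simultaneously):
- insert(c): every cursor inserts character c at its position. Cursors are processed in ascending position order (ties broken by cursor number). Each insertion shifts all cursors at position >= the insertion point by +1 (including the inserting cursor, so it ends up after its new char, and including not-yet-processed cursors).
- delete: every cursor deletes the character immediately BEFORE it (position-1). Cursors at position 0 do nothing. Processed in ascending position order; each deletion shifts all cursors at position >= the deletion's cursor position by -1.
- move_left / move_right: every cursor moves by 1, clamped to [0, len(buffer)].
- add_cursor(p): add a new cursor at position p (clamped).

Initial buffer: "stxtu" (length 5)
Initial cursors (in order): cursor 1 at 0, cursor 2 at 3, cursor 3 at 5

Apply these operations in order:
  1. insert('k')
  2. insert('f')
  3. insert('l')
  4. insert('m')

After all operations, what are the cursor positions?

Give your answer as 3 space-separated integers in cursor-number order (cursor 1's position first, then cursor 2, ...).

Answer: 4 11 17

Derivation:
After op 1 (insert('k')): buffer="kstxktuk" (len 8), cursors c1@1 c2@5 c3@8, authorship 1...2..3
After op 2 (insert('f')): buffer="kfstxkftukf" (len 11), cursors c1@2 c2@7 c3@11, authorship 11...22..33
After op 3 (insert('l')): buffer="kflstxkfltukfl" (len 14), cursors c1@3 c2@9 c3@14, authorship 111...222..333
After op 4 (insert('m')): buffer="kflmstxkflmtukflm" (len 17), cursors c1@4 c2@11 c3@17, authorship 1111...2222..3333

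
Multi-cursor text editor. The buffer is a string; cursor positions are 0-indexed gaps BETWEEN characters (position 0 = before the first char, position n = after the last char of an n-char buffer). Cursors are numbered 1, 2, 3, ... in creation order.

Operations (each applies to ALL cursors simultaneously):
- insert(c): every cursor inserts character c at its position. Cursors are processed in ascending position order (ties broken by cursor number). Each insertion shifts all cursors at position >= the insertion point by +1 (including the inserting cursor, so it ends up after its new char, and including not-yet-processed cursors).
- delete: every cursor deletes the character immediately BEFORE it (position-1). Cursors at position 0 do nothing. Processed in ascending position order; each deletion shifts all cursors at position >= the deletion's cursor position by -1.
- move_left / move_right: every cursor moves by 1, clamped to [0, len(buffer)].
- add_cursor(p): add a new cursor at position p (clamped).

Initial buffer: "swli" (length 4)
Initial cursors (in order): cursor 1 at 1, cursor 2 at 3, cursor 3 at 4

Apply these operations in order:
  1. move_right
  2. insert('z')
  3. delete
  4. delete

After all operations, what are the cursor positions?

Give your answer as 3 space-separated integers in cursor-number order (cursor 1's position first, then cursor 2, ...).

Answer: 1 1 1

Derivation:
After op 1 (move_right): buffer="swli" (len 4), cursors c1@2 c2@4 c3@4, authorship ....
After op 2 (insert('z')): buffer="swzlizz" (len 7), cursors c1@3 c2@7 c3@7, authorship ..1..23
After op 3 (delete): buffer="swli" (len 4), cursors c1@2 c2@4 c3@4, authorship ....
After op 4 (delete): buffer="s" (len 1), cursors c1@1 c2@1 c3@1, authorship .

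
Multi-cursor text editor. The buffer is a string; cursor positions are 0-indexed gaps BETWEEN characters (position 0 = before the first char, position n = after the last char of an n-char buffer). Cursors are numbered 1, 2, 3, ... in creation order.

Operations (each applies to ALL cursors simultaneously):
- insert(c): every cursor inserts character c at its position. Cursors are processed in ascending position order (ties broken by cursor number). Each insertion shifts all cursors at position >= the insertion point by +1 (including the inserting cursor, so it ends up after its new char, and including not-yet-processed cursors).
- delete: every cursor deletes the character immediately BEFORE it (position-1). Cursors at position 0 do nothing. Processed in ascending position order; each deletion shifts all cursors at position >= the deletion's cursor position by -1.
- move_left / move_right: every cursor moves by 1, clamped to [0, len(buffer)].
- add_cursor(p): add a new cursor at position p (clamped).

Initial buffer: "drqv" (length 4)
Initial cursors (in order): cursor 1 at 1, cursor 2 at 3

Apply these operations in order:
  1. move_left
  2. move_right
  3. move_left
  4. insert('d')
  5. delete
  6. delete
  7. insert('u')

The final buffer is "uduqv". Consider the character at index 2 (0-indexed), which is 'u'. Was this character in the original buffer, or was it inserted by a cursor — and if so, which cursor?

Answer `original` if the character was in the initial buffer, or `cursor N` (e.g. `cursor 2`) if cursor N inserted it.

Answer: cursor 2

Derivation:
After op 1 (move_left): buffer="drqv" (len 4), cursors c1@0 c2@2, authorship ....
After op 2 (move_right): buffer="drqv" (len 4), cursors c1@1 c2@3, authorship ....
After op 3 (move_left): buffer="drqv" (len 4), cursors c1@0 c2@2, authorship ....
After op 4 (insert('d')): buffer="ddrdqv" (len 6), cursors c1@1 c2@4, authorship 1..2..
After op 5 (delete): buffer="drqv" (len 4), cursors c1@0 c2@2, authorship ....
After op 6 (delete): buffer="dqv" (len 3), cursors c1@0 c2@1, authorship ...
After op 7 (insert('u')): buffer="uduqv" (len 5), cursors c1@1 c2@3, authorship 1.2..
Authorship (.=original, N=cursor N): 1 . 2 . .
Index 2: author = 2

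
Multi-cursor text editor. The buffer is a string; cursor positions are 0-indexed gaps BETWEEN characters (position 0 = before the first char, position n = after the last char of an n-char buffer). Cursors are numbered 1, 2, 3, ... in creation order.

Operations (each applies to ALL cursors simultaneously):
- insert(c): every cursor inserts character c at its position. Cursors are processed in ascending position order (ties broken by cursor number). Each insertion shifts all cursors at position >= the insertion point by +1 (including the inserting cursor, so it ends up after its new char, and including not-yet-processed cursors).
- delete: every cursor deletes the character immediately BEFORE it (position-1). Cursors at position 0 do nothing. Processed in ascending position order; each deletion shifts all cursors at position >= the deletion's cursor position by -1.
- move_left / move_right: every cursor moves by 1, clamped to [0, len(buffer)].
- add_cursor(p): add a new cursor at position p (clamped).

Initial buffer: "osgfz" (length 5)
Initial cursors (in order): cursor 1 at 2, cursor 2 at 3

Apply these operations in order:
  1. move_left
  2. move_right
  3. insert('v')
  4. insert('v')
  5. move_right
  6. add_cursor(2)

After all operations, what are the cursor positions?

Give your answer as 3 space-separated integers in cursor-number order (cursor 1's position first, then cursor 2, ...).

After op 1 (move_left): buffer="osgfz" (len 5), cursors c1@1 c2@2, authorship .....
After op 2 (move_right): buffer="osgfz" (len 5), cursors c1@2 c2@3, authorship .....
After op 3 (insert('v')): buffer="osvgvfz" (len 7), cursors c1@3 c2@5, authorship ..1.2..
After op 4 (insert('v')): buffer="osvvgvvfz" (len 9), cursors c1@4 c2@7, authorship ..11.22..
After op 5 (move_right): buffer="osvvgvvfz" (len 9), cursors c1@5 c2@8, authorship ..11.22..
After op 6 (add_cursor(2)): buffer="osvvgvvfz" (len 9), cursors c3@2 c1@5 c2@8, authorship ..11.22..

Answer: 5 8 2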